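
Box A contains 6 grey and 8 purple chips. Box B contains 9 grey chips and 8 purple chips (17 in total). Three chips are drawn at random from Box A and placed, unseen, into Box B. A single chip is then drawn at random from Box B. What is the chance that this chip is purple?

17/35

Condition on how many of the transferred chips are purple (from Box A: 8 purple of 14; then Box B has 20 total).
  0 purple: C(8,0)C(6,3)/C(14,3) = 5/91; then P = 8/20
  1 purple: C(8,1)C(6,2)/C(14,3) = 30/91; then P = 9/20
  2 purple: C(8,2)C(6,1)/C(14,3) = 6/13; then P = 10/20
  3 purple: C(8,3)C(6,0)/C(14,3) = 2/13; then P = 11/20
P(purple from Box B) = 17/35 ≈ 0.4857.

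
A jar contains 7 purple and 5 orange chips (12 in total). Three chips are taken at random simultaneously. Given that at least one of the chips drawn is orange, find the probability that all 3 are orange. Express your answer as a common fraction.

2/37

P(all 3 orange) = C(5,3)/C(12,3) = 1/22; P(at least one orange) = 1 − C(7,3)/C(12,3) = 37/44.
Since 'all 3 orange' ⊆ 'at least one orange', P(all 3 | at least one) = 1/22 / 37/44 = 2/37 ≈ 0.0541.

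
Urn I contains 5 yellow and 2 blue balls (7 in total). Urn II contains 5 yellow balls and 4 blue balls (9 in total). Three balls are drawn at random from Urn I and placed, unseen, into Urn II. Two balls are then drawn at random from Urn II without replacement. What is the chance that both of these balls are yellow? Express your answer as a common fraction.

155/462

Condition on how many of the transferred balls are yellow (from Urn I: 5 yellow of 7; then Urn II has 12 total).
  1 yellow: C(5,1)C(2,2)/C(7,3) = 1/7; then P = C(6,2)/C(12,2) = 5/22
  2 yellow: C(5,2)C(2,1)/C(7,3) = 4/7; then P = C(7,2)/C(12,2) = 7/22
  3 yellow: C(5,3)C(2,0)/C(7,3) = 2/7; then P = C(8,2)/C(12,2) = 14/33
P(both yellow) = 155/462 ≈ 0.3355.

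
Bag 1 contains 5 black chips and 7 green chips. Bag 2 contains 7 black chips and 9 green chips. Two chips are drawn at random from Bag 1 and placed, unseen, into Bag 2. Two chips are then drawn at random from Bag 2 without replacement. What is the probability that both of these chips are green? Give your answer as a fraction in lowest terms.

Condition on how many of the transferred chips are green (from Bag 1: 7 green of 12; then Bag 2 has 18 total).
  0 green: C(7,0)C(5,2)/C(12,2) = 5/33; then P = C(9,2)/C(18,2) = 4/17
  1 green: C(7,1)C(5,1)/C(12,2) = 35/66; then P = C(10,2)/C(18,2) = 5/17
  2 green: C(7,2)C(5,0)/C(12,2) = 7/22; then P = C(11,2)/C(18,2) = 55/153
P(both green) = 515/1683 ≈ 0.3060.

515/1683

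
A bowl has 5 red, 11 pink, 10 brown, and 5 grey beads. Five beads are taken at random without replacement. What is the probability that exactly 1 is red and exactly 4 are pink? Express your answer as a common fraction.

Unordered draws without replacement: count favorable combinations over C(31,5).
Favorable = C(5,1) · C(11,4) · C(10,0) · C(5,0) = 1650; total = C(31,5) = 169911.
P = 1650/169911 = 550/56637 ≈ 0.0097.

550/56637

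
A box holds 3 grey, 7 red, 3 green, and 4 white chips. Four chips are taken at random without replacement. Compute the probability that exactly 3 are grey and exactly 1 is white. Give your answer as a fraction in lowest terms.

1/595

Unordered draws without replacement: count favorable combinations over C(17,4).
Favorable = C(3,3) · C(7,0) · C(3,0) · C(4,1) = 4; total = C(17,4) = 2380.
P = 4/2380 = 1/595 ≈ 0.0017.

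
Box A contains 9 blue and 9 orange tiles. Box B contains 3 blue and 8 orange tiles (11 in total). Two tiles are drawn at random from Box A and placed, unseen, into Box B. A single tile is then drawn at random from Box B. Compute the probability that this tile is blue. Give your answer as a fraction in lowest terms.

Condition on how many of the transferred tiles are blue (from Box A: 9 blue of 18; then Box B has 13 total).
  0 blue: C(9,0)C(9,2)/C(18,2) = 4/17; then P = 3/13
  1 blue: C(9,1)C(9,1)/C(18,2) = 9/17; then P = 4/13
  2 blue: C(9,2)C(9,0)/C(18,2) = 4/17; then P = 5/13
P(blue from Box B) = 4/13 ≈ 0.3077.

4/13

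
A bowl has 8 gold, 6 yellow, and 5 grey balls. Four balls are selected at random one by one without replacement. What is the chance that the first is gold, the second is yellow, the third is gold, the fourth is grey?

Multiply the conditional probability of each draw in order, without replacement, so each draw removes one from its color and from the total.
P = (8/19) · (6/18) · (7/17) · (5/16) = 35/1938 ≈ 0.0181.

35/1938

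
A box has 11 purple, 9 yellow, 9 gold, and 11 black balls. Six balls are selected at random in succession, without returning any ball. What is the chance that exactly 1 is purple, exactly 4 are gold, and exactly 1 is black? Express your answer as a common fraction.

363/91390

Unordered draws without replacement: count favorable combinations over C(40,6).
Favorable = C(11,1) · C(9,0) · C(9,4) · C(11,1) = 15246; total = C(40,6) = 3838380.
P = 15246/3838380 = 363/91390 ≈ 0.0040.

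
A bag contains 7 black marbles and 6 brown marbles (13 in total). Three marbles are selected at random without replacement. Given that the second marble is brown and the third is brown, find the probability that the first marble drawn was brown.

4/11

P(first=brown and the second marble is brown and the third is brown) = (6/13)·(5/12)·(4/11) = 10/143.
P(E) = Σ over first color = 35/286 + 10/143 = 5/26.
By Bayes, P(first=brown | E) = 10/143 / 5/26 = 4/11 ≈ 0.3636.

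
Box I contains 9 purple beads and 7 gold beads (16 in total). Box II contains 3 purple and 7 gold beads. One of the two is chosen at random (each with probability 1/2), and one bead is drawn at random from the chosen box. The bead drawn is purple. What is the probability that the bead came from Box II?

P(purple | Box I) = 9/16; P(purple | Box II) = 3/10.
P(purple) = 1/2·9/16 + 1/2·3/10 = 69/160.
By Bayes' rule, P(Box II | purple) = 3/20 / 69/160 = 8/23 ≈ 0.3478.

8/23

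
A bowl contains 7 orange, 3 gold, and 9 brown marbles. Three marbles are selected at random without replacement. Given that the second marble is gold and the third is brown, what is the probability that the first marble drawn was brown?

8/17

P(first=brown and the second marble is gold and the third is brown) = (9/19)·(3/18)·(8/17) = 12/323.
P(E) = Σ over first color = 21/646 + 3/323 + 12/323 = 3/38.
By Bayes, P(first=brown | E) = 12/323 / 3/38 = 8/17 ≈ 0.4706.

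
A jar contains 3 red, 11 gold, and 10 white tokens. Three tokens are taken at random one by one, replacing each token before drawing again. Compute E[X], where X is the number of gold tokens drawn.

11/8

By linearity of expectation, E[X] = Σ P(draw i is gold); each independent draw has P(gold) = 11/24.
E[X] = 3 · 11/24 = 11/8 ≈ 1.3750.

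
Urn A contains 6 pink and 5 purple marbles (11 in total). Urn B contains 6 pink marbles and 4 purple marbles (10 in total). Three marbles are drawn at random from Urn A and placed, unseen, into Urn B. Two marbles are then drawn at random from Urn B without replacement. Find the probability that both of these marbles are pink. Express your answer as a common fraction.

47/143

Condition on how many of the transferred marbles are pink (from Urn A: 6 pink of 11; then Urn B has 13 total).
  0 pink: C(6,0)C(5,3)/C(11,3) = 2/33; then P = C(6,2)/C(13,2) = 5/26
  1 pink: C(6,1)C(5,2)/C(11,3) = 4/11; then P = C(7,2)/C(13,2) = 7/26
  2 pink: C(6,2)C(5,1)/C(11,3) = 5/11; then P = C(8,2)/C(13,2) = 14/39
  3 pink: C(6,3)C(5,0)/C(11,3) = 4/33; then P = C(9,2)/C(13,2) = 6/13
P(both pink) = 47/143 ≈ 0.3287.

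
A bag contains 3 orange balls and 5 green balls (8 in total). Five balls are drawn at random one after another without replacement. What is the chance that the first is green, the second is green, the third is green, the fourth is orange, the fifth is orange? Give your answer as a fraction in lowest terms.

3/56

Multiply the conditional probability of each draw in order, without replacement, so each draw removes one from its color and from the total.
P = (5/8) · (4/7) · (3/6) · (3/5) · (2/4) = 3/56 ≈ 0.0536.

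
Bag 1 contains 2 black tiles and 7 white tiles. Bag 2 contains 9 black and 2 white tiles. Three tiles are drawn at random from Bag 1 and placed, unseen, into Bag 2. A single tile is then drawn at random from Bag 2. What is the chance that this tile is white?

13/42

Condition on how many of the transferred tiles are white (from Bag 1: 7 white of 9; then Bag 2 has 14 total).
  1 white: C(7,1)C(2,2)/C(9,3) = 1/12; then P = 3/14
  2 white: C(7,2)C(2,1)/C(9,3) = 1/2; then P = 4/14
  3 white: C(7,3)C(2,0)/C(9,3) = 5/12; then P = 5/14
P(white from Bag 2) = 13/42 ≈ 0.3095.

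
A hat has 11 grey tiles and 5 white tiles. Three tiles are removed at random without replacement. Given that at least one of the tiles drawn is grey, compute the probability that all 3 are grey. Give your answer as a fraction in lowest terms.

P(all 3 grey) = C(11,3)/C(16,3) = 33/112; P(at least one grey) = 1 − C(5,3)/C(16,3) = 55/56.
Since 'all 3 grey' ⊆ 'at least one grey', P(all 3 | at least one) = 33/112 / 55/56 = 3/10 ≈ 0.3000.

3/10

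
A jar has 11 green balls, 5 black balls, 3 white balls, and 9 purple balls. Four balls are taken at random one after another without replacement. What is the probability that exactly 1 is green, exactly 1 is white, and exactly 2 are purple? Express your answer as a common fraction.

Unordered draws without replacement: count favorable combinations over C(28,4).
Favorable = C(11,1) · C(5,0) · C(3,1) · C(9,2) = 1188; total = C(28,4) = 20475.
P = 1188/20475 = 132/2275 ≈ 0.0580.

132/2275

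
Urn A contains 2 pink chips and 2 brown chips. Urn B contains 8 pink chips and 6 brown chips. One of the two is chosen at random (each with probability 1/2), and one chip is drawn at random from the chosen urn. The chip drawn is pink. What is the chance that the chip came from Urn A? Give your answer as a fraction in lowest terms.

7/15

P(pink | Urn A) = 1/2; P(pink | Urn B) = 4/7.
P(pink) = 1/2·1/2 + 1/2·4/7 = 15/28.
By Bayes' rule, P(Urn A | pink) = 1/4 / 15/28 = 7/15 ≈ 0.4667.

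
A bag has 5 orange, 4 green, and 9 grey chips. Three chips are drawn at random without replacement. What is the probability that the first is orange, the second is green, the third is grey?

Multiply the conditional probability of each draw in order, without replacement, so each draw removes one from its color and from the total.
P = (5/18) · (4/17) · (9/16) = 5/136 ≈ 0.0368.

5/136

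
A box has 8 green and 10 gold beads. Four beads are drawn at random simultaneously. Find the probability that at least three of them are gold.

Sum the hypergeometric tail for j = 3,…,4 gold beads.
Favorable = C(10,3)·C(8,1) + C(10,4)·C(8,0) = 1170; total = C(18,4) = 3060.
P = 1170/3060 = 13/34 ≈ 0.3824.

13/34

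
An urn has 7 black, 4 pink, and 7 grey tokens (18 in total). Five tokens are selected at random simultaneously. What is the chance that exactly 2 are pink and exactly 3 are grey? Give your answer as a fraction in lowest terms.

5/204

Unordered draws without replacement: count favorable combinations over C(18,5).
Favorable = C(7,0) · C(4,2) · C(7,3) = 210; total = C(18,5) = 8568.
P = 210/8568 = 5/204 ≈ 0.0245.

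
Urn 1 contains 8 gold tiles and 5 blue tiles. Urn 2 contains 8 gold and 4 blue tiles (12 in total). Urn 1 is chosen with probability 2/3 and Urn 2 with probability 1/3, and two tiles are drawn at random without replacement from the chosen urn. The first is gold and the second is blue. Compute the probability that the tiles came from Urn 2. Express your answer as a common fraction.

26/81

P(E | Urn 1) = 10/39; P(E | Urn 2) = 8/33.
P(E) = 2/3·10/39 + 1/3·8/33 = 36/143.
By Bayes' rule, P(Urn 2 | E) = 8/99 / 36/143 = 26/81 ≈ 0.3210.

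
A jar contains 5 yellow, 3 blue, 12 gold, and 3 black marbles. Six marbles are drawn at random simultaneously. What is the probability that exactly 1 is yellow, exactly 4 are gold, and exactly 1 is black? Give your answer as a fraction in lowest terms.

Unordered draws without replacement: count favorable combinations over C(23,6).
Favorable = C(5,1) · C(3,0) · C(12,4) · C(3,1) = 7425; total = C(23,6) = 100947.
P = 7425/100947 = 225/3059 ≈ 0.0736.

225/3059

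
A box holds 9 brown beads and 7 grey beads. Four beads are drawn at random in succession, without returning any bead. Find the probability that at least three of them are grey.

5/26

Sum the hypergeometric tail for j = 3,…,4 grey beads.
Favorable = C(7,3)·C(9,1) + C(7,4)·C(9,0) = 350; total = C(16,4) = 1820.
P = 350/1820 = 5/26 ≈ 0.1923.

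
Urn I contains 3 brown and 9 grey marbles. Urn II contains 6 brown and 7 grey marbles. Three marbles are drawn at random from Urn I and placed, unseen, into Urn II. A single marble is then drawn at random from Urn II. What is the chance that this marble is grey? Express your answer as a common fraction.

Condition on how many of the transferred marbles are grey (from Urn I: 9 grey of 12; then Urn II has 16 total).
  0 grey: C(9,0)C(3,3)/C(12,3) = 1/220; then P = 7/16
  1 grey: C(9,1)C(3,2)/C(12,3) = 27/220; then P = 8/16
  2 grey: C(9,2)C(3,1)/C(12,3) = 27/55; then P = 9/16
  3 grey: C(9,3)C(3,0)/C(12,3) = 21/55; then P = 10/16
P(grey from Urn II) = 37/64 ≈ 0.5781.

37/64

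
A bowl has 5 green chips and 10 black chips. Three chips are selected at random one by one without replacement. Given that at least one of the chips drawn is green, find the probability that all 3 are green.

P(all 3 green) = C(5,3)/C(15,3) = 2/91; P(at least one green) = 1 − C(10,3)/C(15,3) = 67/91.
Since 'all 3 green' ⊆ 'at least one green', P(all 3 | at least one) = 2/91 / 67/91 = 2/67 ≈ 0.0299.

2/67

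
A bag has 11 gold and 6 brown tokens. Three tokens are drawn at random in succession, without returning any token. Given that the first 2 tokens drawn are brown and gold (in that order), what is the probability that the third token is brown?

1/3

After removing 1 gold, 1 brown, the bag has 5 brown out of 15 remaining.
P(third is brown | given) = 5/15 = 1/3 ≈ 0.3333.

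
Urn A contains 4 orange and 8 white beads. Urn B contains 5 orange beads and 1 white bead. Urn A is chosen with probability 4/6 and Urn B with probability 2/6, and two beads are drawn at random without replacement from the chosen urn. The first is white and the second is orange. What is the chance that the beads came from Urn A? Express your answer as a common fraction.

P(E | Urn A) = 8/33; P(E | Urn B) = 1/6.
P(E) = 2/3·8/33 + 1/3·1/6 = 43/198.
By Bayes' rule, P(Urn A | E) = 16/99 / 43/198 = 32/43 ≈ 0.7442.

32/43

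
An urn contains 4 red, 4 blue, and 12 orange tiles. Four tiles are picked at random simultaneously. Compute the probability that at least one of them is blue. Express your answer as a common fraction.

Use the complement: P(at least one blue) = 1 − P(no blue).
P(none) = C(16,4)/C(20,4) = 1820/4845.
So P = 1 − 1820/4845 = 605/969 ≈ 0.6244.

605/969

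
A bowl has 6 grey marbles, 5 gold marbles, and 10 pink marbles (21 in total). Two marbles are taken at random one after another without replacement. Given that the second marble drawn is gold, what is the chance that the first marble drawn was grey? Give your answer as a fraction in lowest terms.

P(first=grey and the second marble drawn is gold) = (6/21)·(5/20) = 1/14.
P(the second marble drawn is gold) = Σ over first color = 1/14 + 1/21 + 5/42 = 5/21.
By Bayes, P(first=grey | the second marble drawn is gold) = 1/14 / 5/21 = 3/10 ≈ 0.3000.

3/10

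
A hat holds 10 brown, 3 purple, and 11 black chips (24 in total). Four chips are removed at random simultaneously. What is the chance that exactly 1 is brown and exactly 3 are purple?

Unordered draws without replacement: count favorable combinations over C(24,4).
Favorable = C(10,1) · C(3,3) · C(11,0) = 10; total = C(24,4) = 10626.
P = 10/10626 = 5/5313 ≈ 0.0009.

5/5313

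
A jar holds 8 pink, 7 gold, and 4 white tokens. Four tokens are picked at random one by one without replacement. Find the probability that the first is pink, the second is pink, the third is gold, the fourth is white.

Multiply the conditional probability of each draw in order, without replacement, so each draw removes one from its color and from the total.
P = (8/19) · (7/18) · (7/17) · (4/16) = 49/2907 ≈ 0.0169.

49/2907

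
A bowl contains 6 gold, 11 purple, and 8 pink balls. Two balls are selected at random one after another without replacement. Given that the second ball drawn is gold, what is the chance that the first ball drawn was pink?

P(first=pink and the second ball drawn is gold) = (8/25)·(6/24) = 2/25.
P(the second ball drawn is gold) = Σ over first color = 1/20 + 11/100 + 2/25 = 6/25.
By Bayes, P(first=pink | the second ball drawn is gold) = 2/25 / 6/25 = 1/3 ≈ 0.3333.

1/3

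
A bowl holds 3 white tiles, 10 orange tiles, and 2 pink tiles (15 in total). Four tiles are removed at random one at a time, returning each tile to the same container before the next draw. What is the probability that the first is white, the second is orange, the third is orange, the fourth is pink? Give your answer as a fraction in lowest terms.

Multiply the conditional probability of each draw in order, with replacement (the composition resets each draw).
P = (3/15) · (10/15) · (10/15) · (2/15) = 8/675 ≈ 0.0119.

8/675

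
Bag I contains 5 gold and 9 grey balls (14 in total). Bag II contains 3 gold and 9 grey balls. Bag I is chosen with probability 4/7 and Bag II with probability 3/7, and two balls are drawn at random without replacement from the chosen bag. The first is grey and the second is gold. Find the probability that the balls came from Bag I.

440/713

P(E | Bag I) = 45/182; P(E | Bag II) = 9/44.
P(E) = 4/7·45/182 + 3/7·9/44 = 6417/28028.
By Bayes' rule, P(Bag I | E) = 90/637 / 6417/28028 = 440/713 ≈ 0.6171.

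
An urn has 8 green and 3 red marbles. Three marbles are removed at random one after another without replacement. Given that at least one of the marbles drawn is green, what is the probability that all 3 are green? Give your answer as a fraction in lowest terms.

P(all 3 green) = C(8,3)/C(11,3) = 56/165; P(at least one green) = 1 − C(3,3)/C(11,3) = 164/165.
Since 'all 3 green' ⊆ 'at least one green', P(all 3 | at least one) = 56/165 / 164/165 = 14/41 ≈ 0.3415.

14/41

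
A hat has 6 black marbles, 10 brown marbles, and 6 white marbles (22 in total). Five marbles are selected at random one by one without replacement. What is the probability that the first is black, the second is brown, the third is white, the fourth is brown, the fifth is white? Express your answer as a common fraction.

15/2926

Multiply the conditional probability of each draw in order, without replacement, so each draw removes one from its color and from the total.
P = (6/22) · (10/21) · (6/20) · (9/19) · (5/18) = 15/2926 ≈ 0.0051.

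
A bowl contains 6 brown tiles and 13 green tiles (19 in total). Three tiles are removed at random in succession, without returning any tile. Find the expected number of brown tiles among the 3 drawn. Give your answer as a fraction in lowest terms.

18/19

By linearity of expectation, E[X] = Σ P(draw i is brown); by symmetry each draw (even without replacement) has P(brown) = 6/19.
E[X] = 3 · 6/19 = 18/19 ≈ 0.9474.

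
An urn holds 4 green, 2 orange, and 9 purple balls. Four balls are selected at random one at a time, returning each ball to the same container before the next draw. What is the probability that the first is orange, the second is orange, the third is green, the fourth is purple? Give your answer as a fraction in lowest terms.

16/5625

Multiply the conditional probability of each draw in order, with replacement (the composition resets each draw).
P = (2/15) · (2/15) · (4/15) · (9/15) = 16/5625 ≈ 0.0028.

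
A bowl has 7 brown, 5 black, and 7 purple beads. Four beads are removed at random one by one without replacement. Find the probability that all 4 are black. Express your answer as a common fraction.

5/3876

Unordered draws without replacement: count favorable combinations over C(19,4).
Favorable = C(7,0) · C(5,4) · C(7,0) = 5; total = C(19,4) = 3876.
P = 5/3876 = 5/3876 ≈ 0.0013.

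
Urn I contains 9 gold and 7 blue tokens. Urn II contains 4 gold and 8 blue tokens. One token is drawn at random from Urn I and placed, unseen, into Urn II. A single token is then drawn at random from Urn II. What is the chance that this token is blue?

135/208

Condition on how many of the transferred tokens are blue (from Urn I: 7 blue of 16; then Urn II has 13 total).
  0 blue: C(7,0)C(9,1)/C(16,1) = 9/16; then P = 8/13
  1 blue: C(7,1)C(9,0)/C(16,1) = 7/16; then P = 9/13
P(blue from Urn II) = 135/208 ≈ 0.6490.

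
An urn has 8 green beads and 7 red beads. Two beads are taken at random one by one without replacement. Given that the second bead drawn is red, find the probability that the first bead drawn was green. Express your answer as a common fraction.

P(first=green and the second bead drawn is red) = (8/15)·(7/14) = 4/15.
P(the second bead drawn is red) = Σ over first color = 4/15 + 1/5 = 7/15.
By Bayes, P(first=green | the second bead drawn is red) = 4/15 / 7/15 = 4/7 ≈ 0.5714.

4/7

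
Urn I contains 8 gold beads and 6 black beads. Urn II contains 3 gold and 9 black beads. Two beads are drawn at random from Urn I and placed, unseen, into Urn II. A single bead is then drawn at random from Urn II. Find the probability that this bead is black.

Condition on how many of the transferred beads are black (from Urn I: 6 black of 14; then Urn II has 14 total).
  0 black: C(6,0)C(8,2)/C(14,2) = 4/13; then P = 9/14
  1 black: C(6,1)C(8,1)/C(14,2) = 48/91; then P = 10/14
  2 black: C(6,2)C(8,0)/C(14,2) = 15/91; then P = 11/14
P(black from Urn II) = 69/98 ≈ 0.7041.

69/98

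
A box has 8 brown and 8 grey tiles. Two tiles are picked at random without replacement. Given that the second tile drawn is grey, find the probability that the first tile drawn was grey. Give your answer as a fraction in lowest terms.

7/15

P(first=grey and the second tile drawn is grey) = (8/16)·(7/15) = 7/30.
P(the second tile drawn is grey) = Σ over first color = 4/15 + 7/30 = 1/2.
By Bayes, P(first=grey | the second tile drawn is grey) = 7/30 / 1/2 = 7/15 ≈ 0.4667.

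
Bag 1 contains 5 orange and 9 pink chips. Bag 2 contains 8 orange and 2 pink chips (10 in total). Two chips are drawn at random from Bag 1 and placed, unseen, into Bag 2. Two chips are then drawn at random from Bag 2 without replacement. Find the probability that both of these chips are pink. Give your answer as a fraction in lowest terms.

Condition on how many of the transferred chips are pink (from Bag 1: 9 pink of 14; then Bag 2 has 12 total).
  0 pink: C(9,0)C(5,2)/C(14,2) = 10/91; then P = C(2,2)/C(12,2) = 1/66
  1 pink: C(9,1)C(5,1)/C(14,2) = 45/91; then P = C(3,2)/C(12,2) = 1/22
  2 pink: C(9,2)C(5,0)/C(14,2) = 36/91; then P = C(4,2)/C(12,2) = 1/11
P(both pink) = 361/6006 ≈ 0.0601.

361/6006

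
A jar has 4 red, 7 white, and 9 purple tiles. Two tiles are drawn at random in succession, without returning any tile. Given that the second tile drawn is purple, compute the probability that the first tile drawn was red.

P(first=red and the second tile drawn is purple) = (4/20)·(9/19) = 9/95.
P(the second tile drawn is purple) = Σ over first color = 9/95 + 63/380 + 18/95 = 9/20.
By Bayes, P(first=red | the second tile drawn is purple) = 9/95 / 9/20 = 4/19 ≈ 0.2105.

4/19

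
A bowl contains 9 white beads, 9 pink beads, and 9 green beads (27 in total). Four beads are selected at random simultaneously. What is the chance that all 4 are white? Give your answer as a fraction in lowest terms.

7/975

Unordered draws without replacement: count favorable combinations over C(27,4).
Favorable = C(9,4) · C(9,0) · C(9,0) = 126; total = C(27,4) = 17550.
P = 126/17550 = 7/975 ≈ 0.0072.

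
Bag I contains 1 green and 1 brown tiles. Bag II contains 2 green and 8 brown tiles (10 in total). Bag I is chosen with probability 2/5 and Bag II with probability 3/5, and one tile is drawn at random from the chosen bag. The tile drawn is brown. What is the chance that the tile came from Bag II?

12/17

P(brown | Bag I) = 1/2; P(brown | Bag II) = 4/5.
P(brown) = 2/5·1/2 + 3/5·4/5 = 17/25.
By Bayes' rule, P(Bag II | brown) = 12/25 / 17/25 = 12/17 ≈ 0.7059.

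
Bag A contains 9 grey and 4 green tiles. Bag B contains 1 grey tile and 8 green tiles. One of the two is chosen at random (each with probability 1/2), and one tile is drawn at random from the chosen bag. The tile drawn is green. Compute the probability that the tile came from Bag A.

P(green | Bag A) = 4/13; P(green | Bag B) = 8/9.
P(green) = 1/2·4/13 + 1/2·8/9 = 70/117.
By Bayes' rule, P(Bag A | green) = 2/13 / 70/117 = 9/35 ≈ 0.2571.

9/35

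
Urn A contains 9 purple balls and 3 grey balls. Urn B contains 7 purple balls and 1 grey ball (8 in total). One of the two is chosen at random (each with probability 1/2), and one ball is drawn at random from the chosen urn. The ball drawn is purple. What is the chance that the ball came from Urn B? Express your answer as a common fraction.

P(purple | Urn A) = 3/4; P(purple | Urn B) = 7/8.
P(purple) = 1/2·3/4 + 1/2·7/8 = 13/16.
By Bayes' rule, P(Urn B | purple) = 7/16 / 13/16 = 7/13 ≈ 0.5385.

7/13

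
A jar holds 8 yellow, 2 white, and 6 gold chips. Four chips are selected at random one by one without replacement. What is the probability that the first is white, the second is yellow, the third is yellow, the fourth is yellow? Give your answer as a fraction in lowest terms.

1/65

Multiply the conditional probability of each draw in order, without replacement, so each draw removes one from its color and from the total.
P = (2/16) · (8/15) · (7/14) · (6/13) = 1/65 ≈ 0.0154.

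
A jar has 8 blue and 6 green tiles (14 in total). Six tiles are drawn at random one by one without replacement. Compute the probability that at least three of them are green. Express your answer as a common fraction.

Sum the hypergeometric tail for j = 3,…,6 green tiles.
Favorable = C(6,3)·C(8,3) + C(6,4)·C(8,2) + C(6,5)·C(8,1) + C(6,6)·C(8,0) = 1589; total = C(14,6) = 3003.
P = 1589/3003 = 227/429 ≈ 0.5291.

227/429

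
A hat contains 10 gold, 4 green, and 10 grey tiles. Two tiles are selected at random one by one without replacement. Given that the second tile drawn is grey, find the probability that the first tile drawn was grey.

9/23

P(first=grey and the second tile drawn is grey) = (10/24)·(9/23) = 15/92.
P(the second tile drawn is grey) = Σ over first color = 25/138 + 5/69 + 15/92 = 5/12.
By Bayes, P(first=grey | the second tile drawn is grey) = 15/92 / 5/12 = 9/23 ≈ 0.3913.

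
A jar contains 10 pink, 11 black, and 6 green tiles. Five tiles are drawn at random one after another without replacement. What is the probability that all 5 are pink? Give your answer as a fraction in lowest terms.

Unordered draws without replacement: count favorable combinations over C(27,5).
Favorable = C(10,5) · C(11,0) · C(6,0) = 252; total = C(27,5) = 80730.
P = 252/80730 = 14/4485 ≈ 0.0031.

14/4485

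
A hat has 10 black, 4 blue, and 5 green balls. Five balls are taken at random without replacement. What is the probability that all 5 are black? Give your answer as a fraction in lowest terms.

Unordered draws without replacement: count favorable combinations over C(19,5).
Favorable = C(10,5) · C(4,0) · C(5,0) = 252; total = C(19,5) = 11628.
P = 252/11628 = 7/323 ≈ 0.0217.

7/323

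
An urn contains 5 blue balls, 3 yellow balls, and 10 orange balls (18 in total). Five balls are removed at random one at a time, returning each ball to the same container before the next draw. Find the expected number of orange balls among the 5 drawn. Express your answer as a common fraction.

25/9

By linearity of expectation, E[X] = Σ P(draw i is orange); each independent draw has P(orange) = 10/18.
E[X] = 5 · 10/18 = 25/9 ≈ 2.7778.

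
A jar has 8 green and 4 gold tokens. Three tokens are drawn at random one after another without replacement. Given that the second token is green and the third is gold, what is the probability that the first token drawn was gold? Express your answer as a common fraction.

P(first=gold and the second token is green and the third is gold) = (4/12)·(8/11)·(3/10) = 4/55.
P(E) = Σ over first color = 28/165 + 4/55 = 8/33.
By Bayes, P(first=gold | E) = 4/55 / 8/33 = 3/10 ≈ 0.3000.

3/10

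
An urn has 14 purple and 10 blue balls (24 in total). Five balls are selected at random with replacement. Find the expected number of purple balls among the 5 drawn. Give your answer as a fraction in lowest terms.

35/12

By linearity of expectation, E[X] = Σ P(draw i is purple); each independent draw has P(purple) = 14/24.
E[X] = 5 · 14/24 = 35/12 ≈ 2.9167.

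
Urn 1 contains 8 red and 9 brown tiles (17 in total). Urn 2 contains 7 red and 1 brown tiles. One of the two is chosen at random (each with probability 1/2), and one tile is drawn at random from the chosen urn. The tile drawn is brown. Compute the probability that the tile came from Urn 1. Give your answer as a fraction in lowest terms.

P(brown | Urn 1) = 9/17; P(brown | Urn 2) = 1/8.
P(brown) = 1/2·9/17 + 1/2·1/8 = 89/272.
By Bayes' rule, P(Urn 1 | brown) = 9/34 / 89/272 = 72/89 ≈ 0.8090.

72/89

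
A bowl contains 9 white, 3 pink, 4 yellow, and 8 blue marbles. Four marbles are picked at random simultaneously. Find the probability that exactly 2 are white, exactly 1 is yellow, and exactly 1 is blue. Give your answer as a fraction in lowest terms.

Unordered draws without replacement: count favorable combinations over C(24,4).
Favorable = C(9,2) · C(3,0) · C(4,1) · C(8,1) = 1152; total = C(24,4) = 10626.
P = 1152/10626 = 192/1771 ≈ 0.1084.

192/1771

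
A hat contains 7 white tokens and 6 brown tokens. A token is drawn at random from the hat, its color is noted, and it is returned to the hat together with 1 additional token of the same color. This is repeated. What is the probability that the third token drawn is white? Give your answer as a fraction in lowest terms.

Sum over the four possibilities for the first two draws (white/not-white each), tracking how the white count and total change by +1 per draw.
P(third is white) = 7/13 ≈ 0.5385. (In a Pólya urn every draw has the same marginal probability 7/13.)

7/13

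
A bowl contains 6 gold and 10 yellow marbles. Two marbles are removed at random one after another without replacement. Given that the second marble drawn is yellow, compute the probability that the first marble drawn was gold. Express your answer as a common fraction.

P(first=gold and the second marble drawn is yellow) = (6/16)·(10/15) = 1/4.
P(the second marble drawn is yellow) = Σ over first color = 1/4 + 3/8 = 5/8.
By Bayes, P(first=gold | the second marble drawn is yellow) = 1/4 / 5/8 = 2/5 ≈ 0.4000.

2/5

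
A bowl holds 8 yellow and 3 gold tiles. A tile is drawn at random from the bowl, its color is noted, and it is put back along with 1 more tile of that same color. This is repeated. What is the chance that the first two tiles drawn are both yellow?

6/11

After a yellow draw the bowl holds 9 yellow out of 12.
P = (8/11)·(9/12) = 6/11 ≈ 0.5455.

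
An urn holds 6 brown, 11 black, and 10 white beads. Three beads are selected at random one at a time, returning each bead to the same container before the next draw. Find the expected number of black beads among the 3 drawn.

By linearity of expectation, E[X] = Σ P(draw i is black); each independent draw has P(black) = 11/27.
E[X] = 3 · 11/27 = 11/9 ≈ 1.2222.

11/9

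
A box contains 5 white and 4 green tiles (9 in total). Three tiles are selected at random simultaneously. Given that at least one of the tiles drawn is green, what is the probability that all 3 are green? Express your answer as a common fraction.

P(all 3 green) = C(4,3)/C(9,3) = 1/21; P(at least one green) = 1 − C(5,3)/C(9,3) = 37/42.
Since 'all 3 green' ⊆ 'at least one green', P(all 3 | at least one) = 1/21 / 37/42 = 2/37 ≈ 0.0541.

2/37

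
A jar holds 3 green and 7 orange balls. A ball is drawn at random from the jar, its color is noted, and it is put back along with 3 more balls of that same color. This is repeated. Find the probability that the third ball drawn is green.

Sum over the four possibilities for the first two draws (green/not-green each), tracking how the green count and total change by +3 per draw.
P(third is green) = 3/10 ≈ 0.3000. (In a Pólya urn every draw has the same marginal probability 3/10.)

3/10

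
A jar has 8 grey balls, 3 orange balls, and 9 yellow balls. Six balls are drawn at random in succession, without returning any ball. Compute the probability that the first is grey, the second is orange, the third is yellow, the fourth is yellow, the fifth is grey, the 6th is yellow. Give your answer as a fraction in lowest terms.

Multiply the conditional probability of each draw in order, without replacement, so each draw removes one from its color and from the total.
P = (8/20) · (3/19) · (9/18) · (8/17) · (7/16) · (7/15) = 49/16150 ≈ 0.0030.

49/16150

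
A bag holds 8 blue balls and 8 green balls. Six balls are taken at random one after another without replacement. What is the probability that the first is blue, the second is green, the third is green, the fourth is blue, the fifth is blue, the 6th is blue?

7/429

Multiply the conditional probability of each draw in order, without replacement, so each draw removes one from its color and from the total.
P = (8/16) · (8/15) · (7/14) · (7/13) · (6/12) · (5/11) = 7/429 ≈ 0.0163.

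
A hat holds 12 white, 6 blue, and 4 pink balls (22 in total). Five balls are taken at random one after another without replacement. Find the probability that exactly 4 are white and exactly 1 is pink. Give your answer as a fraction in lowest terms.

10/133

Unordered draws without replacement: count favorable combinations over C(22,5).
Favorable = C(12,4) · C(6,0) · C(4,1) = 1980; total = C(22,5) = 26334.
P = 1980/26334 = 10/133 ≈ 0.0752.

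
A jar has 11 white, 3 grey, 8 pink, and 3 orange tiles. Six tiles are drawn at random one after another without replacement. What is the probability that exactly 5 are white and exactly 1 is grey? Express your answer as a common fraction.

Unordered draws without replacement: count favorable combinations over C(25,6).
Favorable = C(11,5) · C(3,1) · C(8,0) · C(3,0) = 1386; total = C(25,6) = 177100.
P = 1386/177100 = 9/1150 ≈ 0.0078.

9/1150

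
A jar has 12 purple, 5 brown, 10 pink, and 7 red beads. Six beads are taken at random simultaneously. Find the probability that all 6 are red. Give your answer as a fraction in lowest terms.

7/1344904

Unordered draws without replacement: count favorable combinations over C(34,6).
Favorable = C(12,0) · C(5,0) · C(10,0) · C(7,6) = 7; total = C(34,6) = 1344904.
P = 7/1344904 = 7/1344904 ≈ 0.0000.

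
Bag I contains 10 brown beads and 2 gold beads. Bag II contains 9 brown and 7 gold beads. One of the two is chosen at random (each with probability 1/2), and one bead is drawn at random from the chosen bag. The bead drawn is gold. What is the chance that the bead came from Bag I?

8/29

P(gold | Bag I) = 1/6; P(gold | Bag II) = 7/16.
P(gold) = 1/2·1/6 + 1/2·7/16 = 29/96.
By Bayes' rule, P(Bag I | gold) = 1/12 / 29/96 = 8/29 ≈ 0.2759.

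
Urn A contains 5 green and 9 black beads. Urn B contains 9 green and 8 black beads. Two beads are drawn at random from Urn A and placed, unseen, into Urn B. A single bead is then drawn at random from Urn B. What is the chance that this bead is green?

Condition on how many of the transferred beads are green (from Urn A: 5 green of 14; then Urn B has 19 total).
  0 green: C(5,0)C(9,2)/C(14,2) = 36/91; then P = 9/19
  1 green: C(5,1)C(9,1)/C(14,2) = 45/91; then P = 10/19
  2 green: C(5,2)C(9,0)/C(14,2) = 10/91; then P = 11/19
P(green from Urn B) = 68/133 ≈ 0.5113.

68/133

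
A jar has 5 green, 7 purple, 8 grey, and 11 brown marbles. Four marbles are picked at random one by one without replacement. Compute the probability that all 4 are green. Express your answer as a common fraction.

Unordered draws without replacement: count favorable combinations over C(31,4).
Favorable = C(5,4) · C(7,0) · C(8,0) · C(11,0) = 5; total = C(31,4) = 31465.
P = 5/31465 = 1/6293 ≈ 0.0002.

1/6293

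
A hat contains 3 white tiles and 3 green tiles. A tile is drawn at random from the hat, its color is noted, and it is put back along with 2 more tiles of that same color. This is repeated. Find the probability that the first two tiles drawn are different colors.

Either green then white, or white then green; after the first draw the total is 8.
P = (3/6)·(3/8) + (3/6)·(3/8) = 3/8 ≈ 0.3750.

3/8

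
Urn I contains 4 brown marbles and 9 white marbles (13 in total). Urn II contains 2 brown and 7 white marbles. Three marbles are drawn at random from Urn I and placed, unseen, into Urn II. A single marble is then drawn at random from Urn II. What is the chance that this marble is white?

Condition on how many of the transferred marbles are white (from Urn I: 9 white of 13; then Urn II has 12 total).
  0 white: C(9,0)C(4,3)/C(13,3) = 2/143; then P = 7/12
  1 white: C(9,1)C(4,2)/C(13,3) = 27/143; then P = 8/12
  2 white: C(9,2)C(4,1)/C(13,3) = 72/143; then P = 9/12
  3 white: C(9,3)C(4,0)/C(13,3) = 42/143; then P = 10/12
P(white from Urn II) = 59/78 ≈ 0.7564.

59/78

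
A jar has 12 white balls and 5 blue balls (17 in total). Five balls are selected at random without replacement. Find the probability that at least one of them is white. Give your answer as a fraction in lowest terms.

6187/6188

Use the complement: P(at least one white) = 1 − P(no white).
P(none) = C(5,5)/C(17,5) = 1/6188.
So P = 1 − 1/6188 = 6187/6188 ≈ 0.9998.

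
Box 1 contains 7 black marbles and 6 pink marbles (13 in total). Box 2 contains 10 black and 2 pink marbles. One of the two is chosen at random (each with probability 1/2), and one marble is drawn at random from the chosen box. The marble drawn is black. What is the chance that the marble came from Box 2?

65/107

P(black | Box 1) = 7/13; P(black | Box 2) = 5/6.
P(black) = 1/2·7/13 + 1/2·5/6 = 107/156.
By Bayes' rule, P(Box 2 | black) = 5/12 / 107/156 = 65/107 ≈ 0.6075.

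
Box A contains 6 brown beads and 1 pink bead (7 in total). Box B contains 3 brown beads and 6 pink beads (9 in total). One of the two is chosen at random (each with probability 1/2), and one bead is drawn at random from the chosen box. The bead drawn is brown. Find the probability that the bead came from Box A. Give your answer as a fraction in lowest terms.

P(brown | Box A) = 6/7; P(brown | Box B) = 1/3.
P(brown) = 1/2·6/7 + 1/2·1/3 = 25/42.
By Bayes' rule, P(Box A | brown) = 3/7 / 25/42 = 18/25 ≈ 0.7200.

18/25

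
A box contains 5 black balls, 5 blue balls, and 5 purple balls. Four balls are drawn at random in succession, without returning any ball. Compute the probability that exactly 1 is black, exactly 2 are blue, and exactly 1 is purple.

50/273

Unordered draws without replacement: count favorable combinations over C(15,4).
Favorable = C(5,1) · C(5,2) · C(5,1) = 250; total = C(15,4) = 1365.
P = 250/1365 = 50/273 ≈ 0.1832.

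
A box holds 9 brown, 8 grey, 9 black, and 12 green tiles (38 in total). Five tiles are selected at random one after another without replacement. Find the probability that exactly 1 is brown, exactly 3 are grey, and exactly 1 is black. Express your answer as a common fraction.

108/11951

Unordered draws without replacement: count favorable combinations over C(38,5).
Favorable = C(9,1) · C(8,3) · C(9,1) · C(12,0) = 4536; total = C(38,5) = 501942.
P = 4536/501942 = 108/11951 ≈ 0.0090.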